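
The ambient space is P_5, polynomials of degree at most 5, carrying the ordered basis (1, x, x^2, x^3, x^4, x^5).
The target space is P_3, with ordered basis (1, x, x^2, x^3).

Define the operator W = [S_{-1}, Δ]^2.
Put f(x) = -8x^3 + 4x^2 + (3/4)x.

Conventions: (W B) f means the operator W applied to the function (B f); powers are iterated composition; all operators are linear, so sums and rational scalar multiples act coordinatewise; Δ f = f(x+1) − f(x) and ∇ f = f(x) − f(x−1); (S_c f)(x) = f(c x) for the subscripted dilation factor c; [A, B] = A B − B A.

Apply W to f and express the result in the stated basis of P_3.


Δ f = -24x^2 - 16x - 13/4
S_{-1} Δ f = -24x^2 + 16x - 13/4
S_{-1} f = 8x^3 + 4x^2 - (3/4)x
Δ S_{-1} f = 24x^2 + 32x + 45/4
[S_{-1}, Δ] f = -48x^2 - 16x - 29/2
Δ [S_{-1}, Δ] f = -96x - 64
S_{-1} Δ [S_{-1}, Δ] f = 96x - 64
S_{-1} [S_{-1}, Δ] f = -48x^2 + 16x - 29/2
Δ S_{-1} [S_{-1}, Δ] f = -96x - 32
[S_{-1}, Δ] [S_{-1}, Δ] f = 192x - 32

the image equals g(x) = 192x - 32


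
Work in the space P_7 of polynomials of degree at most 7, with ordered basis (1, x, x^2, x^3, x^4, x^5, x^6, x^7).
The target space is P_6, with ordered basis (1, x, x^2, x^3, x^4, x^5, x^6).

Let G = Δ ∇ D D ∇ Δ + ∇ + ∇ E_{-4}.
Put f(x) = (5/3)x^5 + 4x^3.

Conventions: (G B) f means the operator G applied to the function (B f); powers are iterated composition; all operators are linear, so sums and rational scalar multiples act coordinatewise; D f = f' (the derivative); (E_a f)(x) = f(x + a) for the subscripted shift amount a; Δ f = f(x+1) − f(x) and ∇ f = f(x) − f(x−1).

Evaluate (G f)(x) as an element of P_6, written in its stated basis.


Δ f = (25/3)x^4 + (50/3)x^3 + (86/3)x^2 + (61/3)x + 17/3
∇ Δ f = (100/3)x^3 + (122/3)x
D ∇ Δ f = 100x^2 + 122/3
D (D ∇ Δ) f = 200x
∇ D (D ∇ Δ) f = 200
Δ (∇ D) (D ∇ Δ) f = 0
∇ f = (25/3)x^4 - (50/3)x^3 + (86/3)x^2 - (61/3)x + 17/3
E_{-4} f = (5/3)x^5 - (100/3)x^4 + (812/3)x^3 - (3344/3)x^2 + (6976/3)x - 5888/3
∇ E_{-4} f = (25/3)x^4 - 150x^3 + (3086/3)x^2 - 3183x + 11237/3
(Δ ∇ D D ∇ Δ + ∇ + ∇ E_{-4}) f = (50/3)x^4 - (500/3)x^3 + (3172/3)x^2 - (9610/3)x + 11254/3

the image equals g(x) = (50/3)x^4 - (500/3)x^3 + (3172/3)x^2 - (9610/3)x + 11254/3


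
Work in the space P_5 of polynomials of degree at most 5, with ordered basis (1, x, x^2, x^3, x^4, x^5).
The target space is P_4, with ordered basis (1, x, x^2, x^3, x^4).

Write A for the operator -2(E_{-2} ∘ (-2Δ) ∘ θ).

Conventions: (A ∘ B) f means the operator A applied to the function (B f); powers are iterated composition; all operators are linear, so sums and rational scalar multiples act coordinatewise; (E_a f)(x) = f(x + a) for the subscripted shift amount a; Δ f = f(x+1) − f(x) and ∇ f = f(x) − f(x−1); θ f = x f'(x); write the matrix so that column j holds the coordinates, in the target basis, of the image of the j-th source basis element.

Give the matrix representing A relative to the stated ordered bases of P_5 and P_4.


image of 1: 0
image of x: 4
image of x^2: 16x - 24
image of x^3: 36x^2 - 108x + 84
image of x^4: 64x^3 - 288x^2 + 448x - 240
image of x^5: 100x^4 - 600x^3 + 1400x^2 - 1500x + 620
each image's coordinates form column j of the matrix

the matrix is [[0, 4, -24, 84, -240, 620]; [0, 0, 16, -108, 448, -1500]; [0, 0, 0, 36, -288, 1400]; [0, 0, 0, 0, 64, -600]; [0, 0, 0, 0, 0, 100]] (rows listed top to bottom)


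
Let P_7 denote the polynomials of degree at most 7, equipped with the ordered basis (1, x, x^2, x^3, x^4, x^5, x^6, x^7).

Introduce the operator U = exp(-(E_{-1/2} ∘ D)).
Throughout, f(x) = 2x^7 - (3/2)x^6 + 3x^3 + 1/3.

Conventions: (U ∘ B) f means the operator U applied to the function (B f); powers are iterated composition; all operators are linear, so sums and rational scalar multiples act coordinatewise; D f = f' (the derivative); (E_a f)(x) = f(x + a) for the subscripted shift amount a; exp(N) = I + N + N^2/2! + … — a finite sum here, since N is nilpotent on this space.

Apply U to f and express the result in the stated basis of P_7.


order-1 term: -14x^6 + 51x^5 - 75x^4 + (115/2)x^3 - (267/8)x^2 + (231/16)x - 11/4
order-2 term: 42x^5 - (465/2)x^4 + 510x^3 - 555x^2 + 309x - 147/2
order-3 term: -70x^4 + 450x^3 - 1080x^2 + (2295/2)x - 3669/8
order-4 term: 70x^3 - (885/2)x^2 + 930x - 650
order-5 term: -42x^2 + 219x - 285
order-6 term: 14x - 87/2
order-7 term: -2
the series for exp(-(E_{-1/2} ∘ D)) f terminates at order 7
exp(-(E_{-1/2} ∘ D)) f = 2x^7 - (31/2)x^6 + 93x^5 - (755/2)x^4 + (2181/2)x^3 - (17223/8)x^2 + (42143/16)x - 36361/24

g(x) = 2x^7 - (31/2)x^6 + 93x^5 - (755/2)x^4 + (2181/2)x^3 - (17223/8)x^2 + (42143/16)x - 36361/24


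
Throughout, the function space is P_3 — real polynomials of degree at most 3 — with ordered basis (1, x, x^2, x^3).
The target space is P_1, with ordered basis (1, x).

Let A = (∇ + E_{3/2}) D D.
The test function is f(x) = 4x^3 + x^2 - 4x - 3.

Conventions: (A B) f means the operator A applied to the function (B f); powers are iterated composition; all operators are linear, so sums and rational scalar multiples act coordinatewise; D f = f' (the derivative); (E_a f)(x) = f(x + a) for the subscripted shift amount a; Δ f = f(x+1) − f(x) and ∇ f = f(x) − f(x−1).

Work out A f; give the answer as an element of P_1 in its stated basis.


D f = 12x^2 + 2x - 4
D D f = 24x + 2
∇ D D f = 24
E_{3/2} D D f = 24x + 38
(∇ + E_{3/2}) D D f = 24x + 62

the result is g(x) = 24x + 62


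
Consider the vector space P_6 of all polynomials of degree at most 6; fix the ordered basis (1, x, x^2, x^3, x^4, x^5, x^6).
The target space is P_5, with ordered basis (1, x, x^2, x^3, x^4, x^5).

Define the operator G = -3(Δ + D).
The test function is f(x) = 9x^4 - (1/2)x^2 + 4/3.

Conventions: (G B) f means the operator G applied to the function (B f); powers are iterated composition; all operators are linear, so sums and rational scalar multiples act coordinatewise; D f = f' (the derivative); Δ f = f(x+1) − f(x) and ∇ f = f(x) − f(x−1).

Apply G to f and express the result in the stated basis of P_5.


Δ f = 36x^3 + 54x^2 + 35x + 17/2
D f = 36x^3 - x
(Δ + D) f = 72x^3 + 54x^2 + 34x + 17/2
(-3(Δ + D)) f = -216x^3 - 162x^2 - 102x - 51/2

the image equals g(x) = -216x^3 - 162x^2 - 102x - 51/2


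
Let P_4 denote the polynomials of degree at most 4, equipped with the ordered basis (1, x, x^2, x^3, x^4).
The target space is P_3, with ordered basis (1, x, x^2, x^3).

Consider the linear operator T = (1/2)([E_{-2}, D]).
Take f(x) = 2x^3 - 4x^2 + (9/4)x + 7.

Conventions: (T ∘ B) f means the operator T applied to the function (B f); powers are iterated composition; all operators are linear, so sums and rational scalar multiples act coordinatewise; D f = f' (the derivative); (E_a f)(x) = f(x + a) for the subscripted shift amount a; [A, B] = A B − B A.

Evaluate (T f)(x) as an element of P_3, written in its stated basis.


g(x) = 0

D f = 6x^2 - 8x + 9/4
E_{-2} D f = 6x^2 - 32x + 169/4
E_{-2} f = 2x^3 - 16x^2 + (169/4)x - 59/2
D E_{-2} f = 6x^2 - 32x + 169/4
[E_{-2}, D] f = 0
((1/2)([E_{-2}, D])) f = 0


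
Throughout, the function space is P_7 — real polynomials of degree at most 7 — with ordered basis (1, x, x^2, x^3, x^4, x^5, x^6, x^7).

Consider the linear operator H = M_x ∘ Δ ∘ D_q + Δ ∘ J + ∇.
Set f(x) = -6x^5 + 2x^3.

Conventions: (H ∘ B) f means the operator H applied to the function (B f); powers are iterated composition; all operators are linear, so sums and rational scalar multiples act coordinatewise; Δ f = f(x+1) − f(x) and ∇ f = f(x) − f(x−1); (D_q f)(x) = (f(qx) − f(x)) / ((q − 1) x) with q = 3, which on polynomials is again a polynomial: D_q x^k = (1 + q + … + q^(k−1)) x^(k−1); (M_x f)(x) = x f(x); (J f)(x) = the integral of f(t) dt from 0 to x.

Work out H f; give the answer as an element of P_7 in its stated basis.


D_q f = -726x^4 + 26x^2
Δ D_q f = -2904x^3 - 4356x^2 - 2852x - 700
M_x (Δ ∘ D_q) f = -2904x^4 - 4356x^3 - 2852x^2 - 700x
J f = -x^6 + (1/2)x^4
Δ J f = -6x^5 - 15x^4 - 18x^3 - 12x^2 - 4x - 1/2
∇ f = -30x^4 + 60x^3 - 54x^2 + 24x - 4
(M_x ∘ Δ ∘ D_q + Δ ∘ J + ∇) f = -6x^5 - 2949x^4 - 4314x^3 - 2918x^2 - 680x - 9/2

the image equals g(x) = -6x^5 - 2949x^4 - 4314x^3 - 2918x^2 - 680x - 9/2


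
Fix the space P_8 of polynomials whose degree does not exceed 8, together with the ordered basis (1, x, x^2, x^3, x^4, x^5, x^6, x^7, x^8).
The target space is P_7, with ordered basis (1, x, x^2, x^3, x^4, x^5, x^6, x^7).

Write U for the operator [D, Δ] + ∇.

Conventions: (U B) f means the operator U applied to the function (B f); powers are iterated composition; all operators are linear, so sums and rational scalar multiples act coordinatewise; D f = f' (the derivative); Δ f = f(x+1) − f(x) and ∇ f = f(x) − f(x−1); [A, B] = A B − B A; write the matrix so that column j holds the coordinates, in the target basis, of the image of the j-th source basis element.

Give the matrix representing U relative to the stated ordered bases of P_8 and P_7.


the matrix is [[0, 1, -1, 1, -1, 1, -1, 1, -1]; [0, 0, 2, -3, 4, -5, 6, -7, 8]; [0, 0, 0, 3, -6, 10, -15, 21, -28]; [0, 0, 0, 0, 4, -10, 20, -35, 56]; [0, 0, 0, 0, 0, 5, -15, 35, -70]; [0, 0, 0, 0, 0, 0, 6, -21, 56]; [0, 0, 0, 0, 0, 0, 0, 7, -28]; [0, 0, 0, 0, 0, 0, 0, 0, 8]] (rows listed top to bottom)

image of 1: 0
image of x: 1
image of x^2: 2x - 1
image of x^3: 3x^2 - 3x + 1
image of x^4: 4x^3 - 6x^2 + 4x - 1
image of x^5: 5x^4 - 10x^3 + 10x^2 - 5x + 1
image of x^6: 6x^5 - 15x^4 + 20x^3 - 15x^2 + 6x - 1
image of x^7: 7x^6 - 21x^5 + 35x^4 - 35x^3 + 21x^2 - 7x + 1
image of x^8: 8x^7 - 28x^6 + 56x^5 - 70x^4 + 56x^3 - 28x^2 + 8x - 1
each image's coordinates form column j of the matrix


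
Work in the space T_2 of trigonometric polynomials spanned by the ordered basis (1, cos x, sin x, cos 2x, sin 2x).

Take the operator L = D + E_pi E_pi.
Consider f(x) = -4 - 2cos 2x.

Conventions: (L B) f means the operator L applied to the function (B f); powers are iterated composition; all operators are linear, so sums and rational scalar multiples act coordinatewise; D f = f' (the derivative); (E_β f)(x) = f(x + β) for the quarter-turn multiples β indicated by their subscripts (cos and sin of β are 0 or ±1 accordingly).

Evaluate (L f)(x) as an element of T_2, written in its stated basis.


the image equals g(x) = -4 - 2cos 2x + 4sin 2x

D f = 4sin 2x
E_pi f = -4 - 2cos 2x
E_pi E_pi f = -4 - 2cos 2x
(D + E_pi E_pi) f = -4 - 2cos 2x + 4sin 2x


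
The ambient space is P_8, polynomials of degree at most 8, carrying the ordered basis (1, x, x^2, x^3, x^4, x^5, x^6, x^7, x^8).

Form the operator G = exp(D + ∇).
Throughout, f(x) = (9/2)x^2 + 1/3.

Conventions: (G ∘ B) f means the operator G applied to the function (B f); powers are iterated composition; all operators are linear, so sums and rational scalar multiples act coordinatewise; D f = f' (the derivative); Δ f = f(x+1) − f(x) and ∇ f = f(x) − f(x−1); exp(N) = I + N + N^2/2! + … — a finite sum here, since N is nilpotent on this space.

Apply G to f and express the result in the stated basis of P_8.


order-1 term: 18x - 9/2
order-2 term: 18
the series for exp(D + ∇) f terminates at order 2
exp(D + ∇) f = (9/2)x^2 + 18x + 83/6

g(x) = (9/2)x^2 + 18x + 83/6


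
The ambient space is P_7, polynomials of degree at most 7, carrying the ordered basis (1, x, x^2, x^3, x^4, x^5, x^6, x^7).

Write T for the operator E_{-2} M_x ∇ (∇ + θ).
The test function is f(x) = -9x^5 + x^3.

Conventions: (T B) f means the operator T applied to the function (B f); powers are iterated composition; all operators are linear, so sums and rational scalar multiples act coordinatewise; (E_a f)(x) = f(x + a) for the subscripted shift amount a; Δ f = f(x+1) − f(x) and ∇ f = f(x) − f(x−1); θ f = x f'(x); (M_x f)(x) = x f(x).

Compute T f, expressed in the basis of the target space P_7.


the result is g(x) = -225x^5 + 2520x^4 - 11061x^3 + 23478x^2 - 23598x + 8652

∇ f = -45x^4 + 90x^3 - 87x^2 + 42x - 8
θ f = -45x^5 + 3x^3
(∇ + θ) f = -45x^5 - 45x^4 + 93x^3 - 87x^2 + 42x - 8
∇ (∇ + θ) f = -225x^4 + 270x^3 + 99x^2 - 408x + 222
M_x ∇ (∇ + θ) f = -225x^5 + 270x^4 + 99x^3 - 408x^2 + 222x
E_{-2} M_x ∇ (∇ + θ) f = -225x^5 + 2520x^4 - 11061x^3 + 23478x^2 - 23598x + 8652


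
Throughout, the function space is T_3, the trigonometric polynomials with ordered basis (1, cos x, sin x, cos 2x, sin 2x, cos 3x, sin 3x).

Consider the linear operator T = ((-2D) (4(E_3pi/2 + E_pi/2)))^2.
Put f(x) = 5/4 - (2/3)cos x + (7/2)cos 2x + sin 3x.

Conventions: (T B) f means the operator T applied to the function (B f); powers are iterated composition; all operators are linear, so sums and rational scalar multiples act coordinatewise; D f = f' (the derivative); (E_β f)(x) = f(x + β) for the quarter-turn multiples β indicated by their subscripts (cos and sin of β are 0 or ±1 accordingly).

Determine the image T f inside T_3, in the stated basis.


the result is g(x) = -3584cos 2x

E_3pi/2 f = 5/4 - (2/3)sin x - (7/2)cos 2x + cos 3x
E_pi/2 f = 5/4 + (2/3)sin x - (7/2)cos 2x - cos 3x
(E_3pi/2 + E_pi/2) f = 5/2 - 7cos 2x
(4(E_3pi/2 + E_pi/2)) f = 10 - 28cos 2x
D (4(E_3pi/2 + E_pi/2)) f = 56sin 2x
(-2D) (4(E_3pi/2 + E_pi/2)) f = -112sin 2x
E_3pi/2 ((-2D) (4(E_3pi/2 + E_pi/2))) f = 112sin 2x
E_pi/2 ((-2D) (4(E_3pi/2 + E_pi/2))) f = 112sin 2x
(E_3pi/2 + E_pi/2) ((-2D) (4(E_3pi/2 + E_pi/2))) f = 224sin 2x
(4(E_3pi/2 + E_pi/2)) ((-2D) (4(E_3pi/2 + E_pi/2))) f = 896sin 2x
D (4(E_3pi/2 + E_pi/2)) ((-2D) (4(E_3pi/2 + E_pi/2))) f = 1792cos 2x
(-2D) (4(E_3pi/2 + E_pi/2)) ((-2D) (4(E_3pi/2 + E_pi/2))) f = -3584cos 2x


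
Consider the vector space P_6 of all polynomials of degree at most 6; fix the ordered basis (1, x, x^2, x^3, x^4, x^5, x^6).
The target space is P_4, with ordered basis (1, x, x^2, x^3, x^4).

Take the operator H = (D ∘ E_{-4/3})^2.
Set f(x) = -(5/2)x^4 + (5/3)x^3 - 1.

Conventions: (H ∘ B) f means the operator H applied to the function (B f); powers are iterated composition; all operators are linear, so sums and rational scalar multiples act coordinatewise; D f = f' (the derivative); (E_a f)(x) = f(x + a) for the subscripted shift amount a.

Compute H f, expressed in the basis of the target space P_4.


the image equals g(x) = -30x^2 + 170x - 240

E_{-4/3} f = -(5/2)x^4 + 15x^3 - (100/3)x^2 + (880/27)x - 347/27
D E_{-4/3} f = -10x^3 + 45x^2 - (200/3)x + 880/27
E_{-4/3} (D ∘ E_{-4/3}) f = -10x^3 + 85x^2 - 240x + 6080/27
D E_{-4/3} (D ∘ E_{-4/3}) f = -30x^2 + 170x - 240


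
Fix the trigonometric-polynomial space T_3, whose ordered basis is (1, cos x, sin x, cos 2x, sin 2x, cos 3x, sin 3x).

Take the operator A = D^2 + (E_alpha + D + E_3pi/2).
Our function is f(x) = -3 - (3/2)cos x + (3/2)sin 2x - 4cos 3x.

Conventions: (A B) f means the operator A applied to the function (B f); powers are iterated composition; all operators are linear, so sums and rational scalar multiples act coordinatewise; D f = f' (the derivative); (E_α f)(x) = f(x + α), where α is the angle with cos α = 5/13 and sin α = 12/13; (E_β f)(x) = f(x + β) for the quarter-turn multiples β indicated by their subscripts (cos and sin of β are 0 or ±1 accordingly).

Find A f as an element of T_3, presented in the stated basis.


D f = (3/2)sin x + 3cos 2x + 12sin 3x
D D f = (3/2)cos x - 6sin 2x + 36cos 3x
E_alpha f = -3 - (15/26)cos x + (18/13)sin x + (180/169)cos 2x - (357/338)sin 2x + (8140/2197)cos 3x - (3312/2197)sin 3x
D f = (3/2)sin x + 3cos 2x + 12sin 3x
E_3pi/2 f = -3 - (3/2)sin x - (3/2)sin 2x + 4sin 3x
(E_alpha + D + E_3pi/2) f = -6 - (15/26)cos x + (18/13)sin x + (687/169)cos 2x - (432/169)sin 2x + (8140/2197)cos 3x + (31840/2197)sin 3x
(D^2 + (E_alpha + D + E_3pi/2)) f = -6 + (12/13)cos x + (18/13)sin x + (687/169)cos 2x - (1446/169)sin 2x + (87232/2197)cos 3x + (31840/2197)sin 3x

the result is g(x) = -6 + (12/13)cos x + (18/13)sin x + (687/169)cos 2x - (1446/169)sin 2x + (87232/2197)cos 3x + (31840/2197)sin 3x


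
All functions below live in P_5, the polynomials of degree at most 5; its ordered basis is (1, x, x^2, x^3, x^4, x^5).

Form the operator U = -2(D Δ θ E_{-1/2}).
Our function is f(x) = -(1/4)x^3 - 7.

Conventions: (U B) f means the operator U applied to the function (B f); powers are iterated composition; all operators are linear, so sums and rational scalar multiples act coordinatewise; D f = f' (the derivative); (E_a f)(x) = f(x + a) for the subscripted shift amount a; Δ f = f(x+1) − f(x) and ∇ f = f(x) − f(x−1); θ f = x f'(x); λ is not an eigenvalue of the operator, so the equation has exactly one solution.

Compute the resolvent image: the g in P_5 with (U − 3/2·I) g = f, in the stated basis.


write g with unknown coordinates in the stated basis and equate coefficients in (U − 3/2·I) g = f
solving from the highest basis element down gives g = (1/6)x^3 - 4x + 4
check: U g = -6x - 1
so U g − 3/2·g = -(1/4)x^3 - 7 = f ✓

the result is g(x) = (1/6)x^3 - 4x + 4


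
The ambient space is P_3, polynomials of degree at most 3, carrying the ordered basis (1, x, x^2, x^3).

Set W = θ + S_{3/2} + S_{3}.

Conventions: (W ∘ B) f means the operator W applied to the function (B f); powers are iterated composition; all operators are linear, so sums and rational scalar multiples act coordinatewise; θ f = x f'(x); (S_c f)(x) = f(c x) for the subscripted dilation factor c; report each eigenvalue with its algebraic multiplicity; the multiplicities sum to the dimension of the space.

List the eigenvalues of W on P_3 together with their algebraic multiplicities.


image of 1: 2
image of x: (11/2)x
image of x^2: (53/4)x^2
image of x^3: (267/8)x^3
the matrix is upper triangular; its diagonal is (2, 11/2, 53/4, 267/8)
for a triangular matrix the eigenvalues are the diagonal entries, with algebraic multiplicity their repetition count

λ = 2 (multiplicity 1), λ = 11/2 (multiplicity 1), λ = 53/4 (multiplicity 1), λ = 267/8 (multiplicity 1)


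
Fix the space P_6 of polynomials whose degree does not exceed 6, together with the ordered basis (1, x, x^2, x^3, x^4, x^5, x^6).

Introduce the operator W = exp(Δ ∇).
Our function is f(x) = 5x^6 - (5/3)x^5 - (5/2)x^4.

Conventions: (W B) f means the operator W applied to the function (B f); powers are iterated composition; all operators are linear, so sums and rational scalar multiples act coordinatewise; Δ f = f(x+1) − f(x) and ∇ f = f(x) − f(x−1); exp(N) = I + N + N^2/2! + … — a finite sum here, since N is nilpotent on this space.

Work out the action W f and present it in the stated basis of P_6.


the image equals g(x) = 5x^6 - (5/3)x^5 + (295/2)x^4 - (100/3)x^3 + 1020x^2 - (350/3)x + 875

order-1 term: 150x^4 - (100/3)x^3 + 120x^2 - (50/3)x + 5
order-2 term: 900x^2 - 100x + 270
order-3 term: 600
the series for exp(Δ ∇) f terminates at order 3
exp(Δ ∇) f = 5x^6 - (5/3)x^5 + (295/2)x^4 - (100/3)x^3 + 1020x^2 - (350/3)x + 875


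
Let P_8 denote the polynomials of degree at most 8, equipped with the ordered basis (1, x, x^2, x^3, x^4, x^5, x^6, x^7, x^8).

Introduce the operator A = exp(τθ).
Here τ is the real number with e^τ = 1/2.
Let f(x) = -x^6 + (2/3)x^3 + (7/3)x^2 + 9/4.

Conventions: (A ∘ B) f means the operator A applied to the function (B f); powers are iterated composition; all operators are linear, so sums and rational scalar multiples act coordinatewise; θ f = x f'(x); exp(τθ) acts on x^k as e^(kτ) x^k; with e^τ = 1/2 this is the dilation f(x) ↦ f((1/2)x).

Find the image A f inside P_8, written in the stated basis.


exp(τθ) x^k = e^(kτ) x^k; with e^τ = 1/2 this sends x^k to (1/2)^k x^k
x^2 ↦ 1/4 x^2
x^3 ↦ 1/8 x^3
x^6 ↦ 1/64 x^6
applying this coordinatewise to f: exp(τθ) f = -(1/64)x^6 + (1/12)x^3 + (7/12)x^2 + 9/4

the image equals g(x) = -(1/64)x^6 + (1/12)x^3 + (7/12)x^2 + 9/4


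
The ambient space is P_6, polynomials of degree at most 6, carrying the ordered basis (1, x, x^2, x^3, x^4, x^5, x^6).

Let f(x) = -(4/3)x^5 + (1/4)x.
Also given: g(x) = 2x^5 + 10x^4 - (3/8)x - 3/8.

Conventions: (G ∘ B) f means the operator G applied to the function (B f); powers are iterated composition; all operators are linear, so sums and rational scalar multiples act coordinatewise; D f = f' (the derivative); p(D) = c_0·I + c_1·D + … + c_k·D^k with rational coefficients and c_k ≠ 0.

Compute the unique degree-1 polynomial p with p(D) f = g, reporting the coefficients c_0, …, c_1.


c_0 = -3/2, c_1 = -3/2

D^0 f = -(4/3)x^5 + (1/4)x
D^1 f = -(20/3)x^4 + 1/4
matching coefficients of g against c_0 f + c_1 Df + … from the top degree down determines the c_i
solution: c_0 = -3/2, c_1 = -3/2


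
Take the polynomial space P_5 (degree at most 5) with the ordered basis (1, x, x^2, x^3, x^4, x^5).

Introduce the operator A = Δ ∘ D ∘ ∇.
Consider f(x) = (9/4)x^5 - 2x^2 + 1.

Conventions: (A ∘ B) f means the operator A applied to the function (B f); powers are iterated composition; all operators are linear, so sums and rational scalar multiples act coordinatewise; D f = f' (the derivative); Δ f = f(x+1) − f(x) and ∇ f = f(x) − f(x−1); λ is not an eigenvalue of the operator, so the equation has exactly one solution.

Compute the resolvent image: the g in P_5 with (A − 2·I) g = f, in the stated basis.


g(x) = -(9/8)x^5 - (131/4)x^2 - 49/8

write g with unknown coordinates in the stated basis and equate coefficients in (A − 2·I) g = f
solving from the highest basis element down gives g = -(9/8)x^5 - (131/4)x^2 - 49/8
check: A g = -(135/2)x^2 - 45/4
so A g − 2·g = (9/4)x^5 - 2x^2 + 1 = f ✓


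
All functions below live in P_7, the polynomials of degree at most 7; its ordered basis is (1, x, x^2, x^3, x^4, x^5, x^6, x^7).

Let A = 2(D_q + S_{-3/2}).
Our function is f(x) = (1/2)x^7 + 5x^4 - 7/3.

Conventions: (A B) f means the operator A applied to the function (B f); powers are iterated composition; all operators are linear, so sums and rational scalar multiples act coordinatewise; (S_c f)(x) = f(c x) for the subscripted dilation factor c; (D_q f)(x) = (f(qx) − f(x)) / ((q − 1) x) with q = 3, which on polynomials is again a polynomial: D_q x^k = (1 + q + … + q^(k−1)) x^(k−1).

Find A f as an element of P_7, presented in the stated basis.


D_q f = (1093/2)x^6 + 200x^3
S_{-3/2} f = -(2187/256)x^7 + (405/16)x^4 - 7/3
(D_q + S_{-3/2}) f = -(2187/256)x^7 + (1093/2)x^6 + (405/16)x^4 + 200x^3 - 7/3
(2(D_q + S_{-3/2})) f = -(2187/128)x^7 + 1093x^6 + (405/8)x^4 + 400x^3 - 14/3

the result is g(x) = -(2187/128)x^7 + 1093x^6 + (405/8)x^4 + 400x^3 - 14/3


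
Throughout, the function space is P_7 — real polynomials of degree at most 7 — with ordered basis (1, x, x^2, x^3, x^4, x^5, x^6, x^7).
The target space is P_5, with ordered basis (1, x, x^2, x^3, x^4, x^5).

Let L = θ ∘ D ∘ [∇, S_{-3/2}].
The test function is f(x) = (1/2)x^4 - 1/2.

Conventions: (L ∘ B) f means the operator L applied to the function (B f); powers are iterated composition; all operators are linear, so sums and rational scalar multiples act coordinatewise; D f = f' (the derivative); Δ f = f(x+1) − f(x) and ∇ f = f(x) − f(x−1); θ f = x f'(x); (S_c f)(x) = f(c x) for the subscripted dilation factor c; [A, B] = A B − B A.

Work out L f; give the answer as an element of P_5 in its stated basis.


S_{-3/2} f = (81/32)x^4 - 1/2
∇ S_{-3/2} f = (81/8)x^3 - (243/16)x^2 + (81/8)x - 81/32
∇ f = 2x^3 - 3x^2 + 2x - 1/2
S_{-3/2} ∇ f = -(27/4)x^3 - (27/4)x^2 - 3x - 1/2
[∇, S_{-3/2}] f = (135/8)x^3 - (135/16)x^2 + (105/8)x - 65/32
D [∇, S_{-3/2}] f = (405/8)x^2 - (135/8)x + 105/8
θ D [∇, S_{-3/2}] f = (405/4)x^2 - (135/8)x

the image equals g(x) = (405/4)x^2 - (135/8)x


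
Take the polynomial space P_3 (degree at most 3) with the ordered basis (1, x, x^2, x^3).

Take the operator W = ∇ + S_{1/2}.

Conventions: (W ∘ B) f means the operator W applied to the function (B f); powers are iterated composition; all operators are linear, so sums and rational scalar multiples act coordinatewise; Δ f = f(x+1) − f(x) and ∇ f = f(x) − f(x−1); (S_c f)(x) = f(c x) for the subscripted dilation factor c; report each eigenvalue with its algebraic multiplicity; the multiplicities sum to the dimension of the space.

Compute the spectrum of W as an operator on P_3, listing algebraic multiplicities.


λ = 1/8 (multiplicity 1), λ = 1/4 (multiplicity 1), λ = 1/2 (multiplicity 1), λ = 1 (multiplicity 1)

image of 1: 1
image of x: (1/2)x + 1
image of x^2: (1/4)x^2 + 2x - 1
image of x^3: (1/8)x^3 + 3x^2 - 3x + 1
the matrix is upper triangular; its diagonal is (1, 1/2, 1/4, 1/8)
for a triangular matrix the eigenvalues are the diagonal entries, with algebraic multiplicity their repetition count


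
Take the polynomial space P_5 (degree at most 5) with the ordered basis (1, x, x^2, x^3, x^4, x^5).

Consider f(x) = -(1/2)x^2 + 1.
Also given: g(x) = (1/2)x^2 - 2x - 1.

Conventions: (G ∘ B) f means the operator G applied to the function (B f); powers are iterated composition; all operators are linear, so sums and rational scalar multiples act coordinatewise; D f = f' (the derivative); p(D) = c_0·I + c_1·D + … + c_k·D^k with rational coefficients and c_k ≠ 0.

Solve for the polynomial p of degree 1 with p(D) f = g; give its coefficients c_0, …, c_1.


D^0 f = -(1/2)x^2 + 1
D^1 f = -x
matching coefficients of g against c_0 f + c_1 Df + … from the top degree down determines the c_i
solution: c_0 = -1, c_1 = 2

c_0 = -1, c_1 = 2


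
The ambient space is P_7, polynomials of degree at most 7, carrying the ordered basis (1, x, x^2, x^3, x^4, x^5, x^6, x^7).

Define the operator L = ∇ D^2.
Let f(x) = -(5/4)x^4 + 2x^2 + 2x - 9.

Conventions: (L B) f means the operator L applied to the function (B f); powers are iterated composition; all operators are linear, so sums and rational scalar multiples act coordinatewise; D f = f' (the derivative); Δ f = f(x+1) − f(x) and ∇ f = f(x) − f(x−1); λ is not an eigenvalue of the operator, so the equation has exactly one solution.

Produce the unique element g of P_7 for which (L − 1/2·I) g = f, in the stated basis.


write g with unknown coordinates in the stated basis and equate coefficients in (L − 1/2·I) g = f
solving from the highest basis element down gives g = (5/2)x^4 - 4x^2 + 116x - 42
check: L g = 60x - 30
so L g − 1/2·g = -(5/4)x^4 + 2x^2 + 2x - 9 = f ✓

the result is g(x) = (5/2)x^4 - 4x^2 + 116x - 42


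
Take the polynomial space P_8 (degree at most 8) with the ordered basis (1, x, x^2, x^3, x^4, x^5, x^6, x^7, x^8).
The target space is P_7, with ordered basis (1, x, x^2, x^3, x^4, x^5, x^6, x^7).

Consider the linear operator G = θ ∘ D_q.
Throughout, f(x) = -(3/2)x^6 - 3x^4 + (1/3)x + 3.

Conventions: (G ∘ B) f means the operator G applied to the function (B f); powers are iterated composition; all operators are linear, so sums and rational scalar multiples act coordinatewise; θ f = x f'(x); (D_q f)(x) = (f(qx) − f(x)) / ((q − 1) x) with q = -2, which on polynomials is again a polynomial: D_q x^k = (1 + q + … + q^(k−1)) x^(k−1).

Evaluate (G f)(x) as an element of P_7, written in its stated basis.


D_q f = (63/2)x^5 + 15x^3 + 1/3
θ D_q f = (315/2)x^5 + 45x^3

g(x) = (315/2)x^5 + 45x^3


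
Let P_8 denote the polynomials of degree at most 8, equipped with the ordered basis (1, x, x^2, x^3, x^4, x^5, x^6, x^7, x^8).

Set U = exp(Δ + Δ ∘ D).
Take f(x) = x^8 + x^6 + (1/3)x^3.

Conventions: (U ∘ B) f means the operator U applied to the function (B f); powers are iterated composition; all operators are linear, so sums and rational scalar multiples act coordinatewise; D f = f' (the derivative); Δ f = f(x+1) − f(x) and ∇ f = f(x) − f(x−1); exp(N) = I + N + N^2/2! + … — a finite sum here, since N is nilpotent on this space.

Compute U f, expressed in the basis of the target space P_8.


order-1 term: 8x^7 + 84x^6 + 230x^5 + 395x^4 + 416x^3 + 272x^2 + 103x + 52/3
order-2 term: 28x^6 + 504x^5 + 3025x^4 + 8300x^3 + 12433x^2 + 9887x + 3295
order-3 term: 56x^5 + 1260x^4 + 9820x^3 + 33870x^2 + 53858x + 98731/3
order-4 term: 70x^4 + 1680x^3 + 13595x^2 + 44420x + 50346
order-5 term: 56x^3 + 1260x^2 + 8686x + 18455
order-6 term: 28x^2 + 504x + 2115
order-7 term: 8x + 84
order-8 term: 1
the series for exp(Δ + Δ ∘ D) f terminates at order 8
exp(Δ + Δ ∘ D) f = x^8 + 8x^7 + 113x^6 + 790x^5 + 4750x^4 + (60817/3)x^3 + 61458x^2 + 117466x + 321671/3

the result is g(x) = x^8 + 8x^7 + 113x^6 + 790x^5 + 4750x^4 + (60817/3)x^3 + 61458x^2 + 117466x + 321671/3


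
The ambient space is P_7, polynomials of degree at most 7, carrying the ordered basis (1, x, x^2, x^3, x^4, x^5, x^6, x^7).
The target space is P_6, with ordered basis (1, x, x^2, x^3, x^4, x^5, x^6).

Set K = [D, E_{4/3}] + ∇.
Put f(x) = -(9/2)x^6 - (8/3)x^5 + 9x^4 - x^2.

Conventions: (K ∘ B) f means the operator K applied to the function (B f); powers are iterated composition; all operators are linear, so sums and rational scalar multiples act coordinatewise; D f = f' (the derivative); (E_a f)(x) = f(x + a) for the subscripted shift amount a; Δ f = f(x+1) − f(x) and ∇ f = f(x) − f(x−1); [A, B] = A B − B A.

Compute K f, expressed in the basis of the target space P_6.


the result is g(x) = -27x^5 + (325/6)x^4 - (82/3)x^3 - (79/6)x^2 + (61/3)x - 37/6

E_{4/3} f = -(9/2)x^6 - (116/3)x^5 - (1159/9)x^4 - (5744/27)x^3 - (14705/81)x^2 - (17800/243)x - 7184/729
D E_{4/3} f = -27x^5 - (580/3)x^4 - (4636/9)x^3 - (5744/9)x^2 - (29410/81)x - 17800/243
D f = -27x^5 - (40/3)x^4 + 36x^3 - 2x
E_{4/3} D f = -27x^5 - (580/3)x^4 - (4636/9)x^3 - (5744/9)x^2 - (29410/81)x - 17800/243
[D, E_{4/3}] f = 0
∇ f = -27x^5 + (325/6)x^4 - (82/3)x^3 - (79/6)x^2 + (61/3)x - 37/6
([D, E_{4/3}] + ∇) f = -27x^5 + (325/6)x^4 - (82/3)x^3 - (79/6)x^2 + (61/3)x - 37/6


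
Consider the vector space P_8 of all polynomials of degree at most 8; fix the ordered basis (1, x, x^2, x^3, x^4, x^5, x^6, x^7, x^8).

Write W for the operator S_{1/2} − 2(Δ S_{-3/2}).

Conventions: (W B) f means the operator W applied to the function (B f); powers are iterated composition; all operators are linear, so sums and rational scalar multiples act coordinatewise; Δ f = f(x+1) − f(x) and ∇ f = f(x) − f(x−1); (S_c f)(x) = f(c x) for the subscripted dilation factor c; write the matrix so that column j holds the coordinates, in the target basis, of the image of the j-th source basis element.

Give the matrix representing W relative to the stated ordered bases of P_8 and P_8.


image of 1: 1
image of x: (1/2)x + 3
image of x^2: (1/4)x^2 - 9x - 9/2
image of x^3: (1/8)x^3 + (81/4)x^2 + (81/4)x + 27/4
image of x^4: (1/16)x^4 - (81/2)x^3 - (243/4)x^2 - (81/2)x - 81/8
image of x^5: (1/32)x^5 + (1215/16)x^4 + (1215/8)x^3 + (1215/8)x^2 + (1215/16)x + 243/16
image of x^6: (1/64)x^6 - (2187/16)x^5 - (10935/32)x^4 - (3645/8)x^3 - (10935/32)x^2 - (2187/16)x - 729/32
image of x^7: (1/128)x^7 + (15309/64)x^6 + (45927/64)x^5 + (76545/64)x^4 + (76545/64)x^3 + (45927/64)x^2 + (15309/64)x + 2187/64
image of x^8: (1/256)x^8 - (6561/16)x^7 - (45927/32)x^6 - (45927/16)x^5 - (229635/64)x^4 - (45927/16)x^3 - (45927/32)x^2 - (6561/16)x - 6561/128
each image's coordinates form column j of the matrix

the matrix is [[1, 3, -9/2, 27/4, -81/8, 243/16, -729/32, 2187/64, -6561/128]; [0, 1/2, -9, 81/4, -81/2, 1215/16, -2187/16, 15309/64, -6561/16]; [0, 0, 1/4, 81/4, -243/4, 1215/8, -10935/32, 45927/64, -45927/32]; [0, 0, 0, 1/8, -81/2, 1215/8, -3645/8, 76545/64, -45927/16]; [0, 0, 0, 0, 1/16, 1215/16, -10935/32, 76545/64, -229635/64]; [0, 0, 0, 0, 0, 1/32, -2187/16, 45927/64, -45927/16]; [0, 0, 0, 0, 0, 0, 1/64, 15309/64, -45927/32]; [0, 0, 0, 0, 0, 0, 0, 1/128, -6561/16]; [0, 0, 0, 0, 0, 0, 0, 0, 1/256]] (rows listed top to bottom)


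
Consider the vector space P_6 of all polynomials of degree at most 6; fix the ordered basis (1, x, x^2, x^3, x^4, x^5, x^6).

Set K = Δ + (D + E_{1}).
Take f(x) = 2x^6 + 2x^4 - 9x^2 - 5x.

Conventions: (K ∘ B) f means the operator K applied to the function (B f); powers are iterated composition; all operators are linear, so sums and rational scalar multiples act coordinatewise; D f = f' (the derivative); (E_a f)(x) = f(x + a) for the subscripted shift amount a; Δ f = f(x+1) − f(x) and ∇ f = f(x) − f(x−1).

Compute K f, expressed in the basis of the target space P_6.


g(x) = 2x^6 + 36x^5 + 62x^4 + 104x^3 + 75x^2 - 19x - 25

Δ f = 12x^5 + 30x^4 + 48x^3 + 42x^2 + 2x - 10
D f = 12x^5 + 8x^3 - 18x - 5
E_{1} f = 2x^6 + 12x^5 + 32x^4 + 48x^3 + 33x^2 - 3x - 10
(D + E_{1}) f = 2x^6 + 24x^5 + 32x^4 + 56x^3 + 33x^2 - 21x - 15
(Δ + (D + E_{1})) f = 2x^6 + 36x^5 + 62x^4 + 104x^3 + 75x^2 - 19x - 25


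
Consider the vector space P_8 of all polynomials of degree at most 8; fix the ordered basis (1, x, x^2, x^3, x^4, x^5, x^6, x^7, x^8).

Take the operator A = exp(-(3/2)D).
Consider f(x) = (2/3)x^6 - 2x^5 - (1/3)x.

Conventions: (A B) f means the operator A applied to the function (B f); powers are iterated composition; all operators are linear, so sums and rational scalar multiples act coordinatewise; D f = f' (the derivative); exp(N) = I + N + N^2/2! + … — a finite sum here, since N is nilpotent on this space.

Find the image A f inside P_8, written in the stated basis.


order-1 term: -6x^5 + 15x^4 + 1/2
order-2 term: (45/2)x^4 - 45x^3
order-3 term: -45x^3 + (135/2)x^2
order-4 term: (405/8)x^2 - (405/8)x
order-5 term: -(243/8)x + 243/16
order-6 term: 243/32
the series for exp(-(3/2)D) f terminates at order 6
exp(-(3/2)D) f = (2/3)x^6 - 8x^5 + (75/2)x^4 - 90x^3 + (945/8)x^2 - (244/3)x + 745/32

the result is g(x) = (2/3)x^6 - 8x^5 + (75/2)x^4 - 90x^3 + (945/8)x^2 - (244/3)x + 745/32


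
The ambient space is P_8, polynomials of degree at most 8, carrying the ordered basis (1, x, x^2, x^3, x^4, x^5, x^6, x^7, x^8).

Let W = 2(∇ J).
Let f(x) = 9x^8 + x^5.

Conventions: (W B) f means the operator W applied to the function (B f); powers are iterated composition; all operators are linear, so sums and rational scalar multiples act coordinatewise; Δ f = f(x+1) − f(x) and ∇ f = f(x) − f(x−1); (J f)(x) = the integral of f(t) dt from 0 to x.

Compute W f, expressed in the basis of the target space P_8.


J f = x^9 + (1/6)x^6
∇ J f = 9x^8 - 36x^7 + 84x^6 - 125x^5 + (247/2)x^4 - (242/3)x^3 + (67/2)x^2 - 8x + 5/6
(2(∇ J)) f = 18x^8 - 72x^7 + 168x^6 - 250x^5 + 247x^4 - (484/3)x^3 + 67x^2 - 16x + 5/3

the result is g(x) = 18x^8 - 72x^7 + 168x^6 - 250x^5 + 247x^4 - (484/3)x^3 + 67x^2 - 16x + 5/3


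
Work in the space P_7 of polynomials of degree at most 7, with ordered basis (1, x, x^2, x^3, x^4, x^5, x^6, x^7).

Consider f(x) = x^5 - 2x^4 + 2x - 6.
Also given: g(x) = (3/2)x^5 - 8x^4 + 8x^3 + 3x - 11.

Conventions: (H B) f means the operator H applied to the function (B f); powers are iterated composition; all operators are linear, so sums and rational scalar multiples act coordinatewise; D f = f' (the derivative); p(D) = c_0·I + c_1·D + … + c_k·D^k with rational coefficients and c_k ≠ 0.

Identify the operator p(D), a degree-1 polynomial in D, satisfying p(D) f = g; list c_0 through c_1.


p(D) = (3/2)·I − D, i.e. c_0 = 3/2, c_1 = -1

D^0 f = x^5 - 2x^4 + 2x - 6
D^1 f = 5x^4 - 8x^3 + 2
matching coefficients of g against c_0 f + c_1 Df + … from the top degree down determines the c_i
solution: c_0 = 3/2, c_1 = -1


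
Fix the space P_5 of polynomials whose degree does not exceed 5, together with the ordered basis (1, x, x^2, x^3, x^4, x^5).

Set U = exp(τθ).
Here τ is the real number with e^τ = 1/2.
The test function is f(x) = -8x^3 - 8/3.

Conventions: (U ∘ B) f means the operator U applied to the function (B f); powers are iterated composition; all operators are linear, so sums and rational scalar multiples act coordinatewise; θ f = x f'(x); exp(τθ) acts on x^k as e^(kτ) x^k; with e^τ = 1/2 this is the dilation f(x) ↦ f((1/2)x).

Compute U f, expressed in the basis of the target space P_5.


g(x) = -x^3 - 8/3

exp(τθ) x^k = e^(kτ) x^k; with e^τ = 1/2 this sends x^k to (1/2)^k x^k
x^3 ↦ 1/8 x^3
applying this coordinatewise to f: exp(τθ) f = -x^3 - 8/3


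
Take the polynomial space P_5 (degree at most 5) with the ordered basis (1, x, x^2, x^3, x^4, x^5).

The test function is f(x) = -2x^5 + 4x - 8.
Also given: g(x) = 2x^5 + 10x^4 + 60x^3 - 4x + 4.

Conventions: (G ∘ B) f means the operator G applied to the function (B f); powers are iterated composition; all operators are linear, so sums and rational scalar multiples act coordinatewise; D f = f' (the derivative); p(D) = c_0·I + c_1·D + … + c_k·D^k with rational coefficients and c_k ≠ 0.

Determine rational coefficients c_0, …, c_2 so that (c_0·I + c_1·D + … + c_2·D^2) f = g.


D^0 f = -2x^5 + 4x - 8
D^1 f = -10x^4 + 4
D^2 f = -40x^3
matching coefficients of g against c_0 f + c_1 Df + … from the top degree down determines the c_i
solution: c_0 = -1, c_1 = -1, c_2 = -3/2

p(D) = -I − D − (3/2)·D^2, i.e. c_0 = -1, c_1 = -1, c_2 = -3/2


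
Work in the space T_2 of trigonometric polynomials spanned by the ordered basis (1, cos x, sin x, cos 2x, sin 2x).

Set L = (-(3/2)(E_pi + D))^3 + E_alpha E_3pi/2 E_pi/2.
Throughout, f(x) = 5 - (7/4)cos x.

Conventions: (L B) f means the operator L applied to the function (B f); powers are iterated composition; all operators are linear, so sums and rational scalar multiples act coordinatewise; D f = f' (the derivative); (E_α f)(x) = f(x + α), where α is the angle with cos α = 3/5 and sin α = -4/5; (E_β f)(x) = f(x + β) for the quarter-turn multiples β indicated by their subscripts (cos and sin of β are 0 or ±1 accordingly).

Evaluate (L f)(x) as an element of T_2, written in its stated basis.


E_pi f = 5 + (7/4)cos x
D f = (7/4)sin x
(E_pi + D) f = 5 + (7/4)cos x + (7/4)sin x
(-(3/2)(E_pi + D)) f = -15/2 - (21/8)cos x - (21/8)sin x
E_pi (-(3/2)(E_pi + D)) f = -15/2 + (21/8)cos x + (21/8)sin x
D (-(3/2)(E_pi + D)) f = -(21/8)cos x + (21/8)sin x
(E_pi + D) (-(3/2)(E_pi + D)) f = -15/2 + (21/4)sin x
(-(3/2)(E_pi + D)) (-(3/2)(E_pi + D)) f = 45/4 - (63/8)sin x
E_pi (-(3/2)(E_pi + D)) (-(3/2)(E_pi + D)) f = 45/4 + (63/8)sin x
D (-(3/2)(E_pi + D)) (-(3/2)(E_pi + D)) f = -(63/8)cos x
(E_pi + D) (-(3/2)(E_pi + D)) (-(3/2)(E_pi + D)) f = 45/4 - (63/8)cos x + (63/8)sin x
(-(3/2)(E_pi + D)) (-(3/2)(E_pi + D)) (-(3/2)(E_pi + D)) f = -135/8 + (189/16)cos x - (189/16)sin x
E_pi/2 f = 5 + (7/4)sin x
E_3pi/2 E_pi/2 f = 5 - (7/4)cos x
E_alpha E_3pi/2 E_pi/2 f = 5 - (21/20)cos x - (7/5)sin x
((-(3/2)(E_pi + D))^3 + E_alpha E_3pi/2 E_pi/2) f = -95/8 + (861/80)cos x - (1057/80)sin x

the result is g(x) = -95/8 + (861/80)cos x - (1057/80)sin x


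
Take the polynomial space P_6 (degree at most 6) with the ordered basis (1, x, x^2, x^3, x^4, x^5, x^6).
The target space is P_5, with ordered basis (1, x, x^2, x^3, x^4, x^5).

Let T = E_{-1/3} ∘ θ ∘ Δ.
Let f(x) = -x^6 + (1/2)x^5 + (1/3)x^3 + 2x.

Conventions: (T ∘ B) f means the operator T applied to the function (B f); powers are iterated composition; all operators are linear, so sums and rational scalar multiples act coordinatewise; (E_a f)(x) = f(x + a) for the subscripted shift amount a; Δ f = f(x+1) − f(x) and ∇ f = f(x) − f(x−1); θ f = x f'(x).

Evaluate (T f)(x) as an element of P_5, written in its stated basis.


Δ f = -6x^5 - (25/2)x^4 - 15x^3 - 9x^2 - (5/2)x + 11/6
θ Δ f = -30x^5 - 50x^4 - 45x^3 - 18x^2 - (5/2)x
E_{-1/3} θ Δ f = -30x^5 - (35/3)x^3 + (43/9)x^2 + (1/18)x + 1/162

the result is g(x) = -30x^5 - (35/3)x^3 + (43/9)x^2 + (1/18)x + 1/162


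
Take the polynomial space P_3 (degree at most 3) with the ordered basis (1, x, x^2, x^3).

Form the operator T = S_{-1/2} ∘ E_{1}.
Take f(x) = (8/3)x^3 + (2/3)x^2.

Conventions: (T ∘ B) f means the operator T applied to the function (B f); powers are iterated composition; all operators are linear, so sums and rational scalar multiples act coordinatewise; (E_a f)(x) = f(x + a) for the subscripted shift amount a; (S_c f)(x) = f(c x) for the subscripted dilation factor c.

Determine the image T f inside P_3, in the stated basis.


E_{1} f = (8/3)x^3 + (26/3)x^2 + (28/3)x + 10/3
S_{-1/2} E_{1} f = -(1/3)x^3 + (13/6)x^2 - (14/3)x + 10/3

g(x) = -(1/3)x^3 + (13/6)x^2 - (14/3)x + 10/3
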